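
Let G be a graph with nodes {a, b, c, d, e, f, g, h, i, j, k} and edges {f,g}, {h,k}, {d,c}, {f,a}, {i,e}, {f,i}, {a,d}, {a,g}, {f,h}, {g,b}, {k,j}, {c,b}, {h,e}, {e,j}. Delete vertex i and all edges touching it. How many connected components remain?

1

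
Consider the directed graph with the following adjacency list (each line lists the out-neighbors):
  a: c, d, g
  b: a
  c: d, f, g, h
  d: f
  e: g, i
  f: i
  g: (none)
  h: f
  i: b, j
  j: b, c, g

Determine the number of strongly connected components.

3

{a, b, c, d, f, h, i, j} are all mutually reachable — one SCC of size 8.
{e} is an SCC by itself.
{g} is an SCC by itself.
That gives 3 strongly connected components.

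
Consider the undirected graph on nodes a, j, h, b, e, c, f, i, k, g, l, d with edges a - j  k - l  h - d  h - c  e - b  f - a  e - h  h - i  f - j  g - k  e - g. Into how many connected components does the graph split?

Starting from a we can reach a, f, j. That is one component of size 3.
Starting from b we can reach b, c, d, e, g, h, i, k, l. That is one component of size 9.
Total: 2 components.

2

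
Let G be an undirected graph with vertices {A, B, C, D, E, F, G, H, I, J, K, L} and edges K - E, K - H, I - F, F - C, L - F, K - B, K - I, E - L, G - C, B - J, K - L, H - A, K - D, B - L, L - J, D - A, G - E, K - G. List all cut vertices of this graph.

K

Removing K increases the component count from 1 to 2, so K is a cut vertex.
By contrast removing E leaves 1 component; it is not a cut vertex. No other vertex is a cut vertex either.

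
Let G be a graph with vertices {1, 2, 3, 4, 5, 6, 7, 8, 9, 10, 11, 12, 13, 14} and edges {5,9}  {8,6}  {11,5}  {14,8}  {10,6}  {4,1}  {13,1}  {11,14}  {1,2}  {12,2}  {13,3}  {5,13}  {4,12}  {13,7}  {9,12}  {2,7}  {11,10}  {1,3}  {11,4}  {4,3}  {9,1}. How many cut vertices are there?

Removing 11 increases the component count from 1 to 2, so 11 is a cut vertex.
By contrast removing 1 leaves 1 component; it is not a cut vertex. No other vertex is a cut vertex either.

1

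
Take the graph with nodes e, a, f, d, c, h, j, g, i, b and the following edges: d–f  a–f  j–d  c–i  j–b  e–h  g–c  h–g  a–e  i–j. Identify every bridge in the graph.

b-j

The edges on the cycle a-e-h-g-c-i-j-d-f-a are not bridges since each lies on that cycle.
But removing b–j disconnects b from j — this is a bridge.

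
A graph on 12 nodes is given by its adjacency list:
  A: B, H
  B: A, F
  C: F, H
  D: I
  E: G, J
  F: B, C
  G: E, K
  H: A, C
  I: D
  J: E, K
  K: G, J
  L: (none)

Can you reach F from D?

No

The component containing D is {D, I}, and F is not in it.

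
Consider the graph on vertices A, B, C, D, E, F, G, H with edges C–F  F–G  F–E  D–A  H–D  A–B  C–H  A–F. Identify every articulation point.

A, F

Removing A increases the component count from 1 to 2, so A is a cut vertex.
Removing F increases the component count from 1 to 3, so F is a cut vertex.
By contrast removing B leaves 1 component; it is not a cut vertex. No other vertex is a cut vertex either.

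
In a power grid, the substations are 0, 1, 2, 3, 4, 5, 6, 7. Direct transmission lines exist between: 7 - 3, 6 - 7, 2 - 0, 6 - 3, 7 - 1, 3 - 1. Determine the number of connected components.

4

5 is isolated — a component by itself.
4 is isolated — a component by itself.
Starting from 0 we can reach 0, 2. That is one component of size 2.
Starting from 1 we can reach 1, 3, 6, 7. That is one component of size 4.
Total: 4 components.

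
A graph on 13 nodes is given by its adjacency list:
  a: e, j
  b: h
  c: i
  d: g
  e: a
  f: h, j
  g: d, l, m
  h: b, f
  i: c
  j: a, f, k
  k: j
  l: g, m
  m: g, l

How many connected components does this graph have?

Starting from c we can reach c, i. That is one component of size 2.
Starting from d we can reach d, g, l, m. That is one component of size 4.
Starting from a we can reach a, b, e, f, h, j, k. That is one component of size 7.
Total: 3 components.

3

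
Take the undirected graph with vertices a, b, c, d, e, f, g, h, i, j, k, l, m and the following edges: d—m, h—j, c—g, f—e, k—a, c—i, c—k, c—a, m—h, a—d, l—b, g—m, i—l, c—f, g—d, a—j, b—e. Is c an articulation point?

Deleting c raises the number of components from 1 to 2, so c is a cut vertex.

Yes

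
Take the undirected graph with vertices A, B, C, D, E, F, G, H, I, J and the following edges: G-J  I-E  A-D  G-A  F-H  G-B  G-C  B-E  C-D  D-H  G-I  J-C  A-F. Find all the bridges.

none

The edges on the cycle A-F-H-D-A are not bridges since each lies on that cycle.
Every edge lies on some cycle, so there are no bridges.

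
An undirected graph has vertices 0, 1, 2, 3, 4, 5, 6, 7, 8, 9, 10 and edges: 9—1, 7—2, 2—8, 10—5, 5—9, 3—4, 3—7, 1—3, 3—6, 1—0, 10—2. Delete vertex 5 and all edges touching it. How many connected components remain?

1

With 5 gone, the remaining components are: {0, 1, 2, 3, 4, 6, 7, 8, 9, 10}.
That is 1 component.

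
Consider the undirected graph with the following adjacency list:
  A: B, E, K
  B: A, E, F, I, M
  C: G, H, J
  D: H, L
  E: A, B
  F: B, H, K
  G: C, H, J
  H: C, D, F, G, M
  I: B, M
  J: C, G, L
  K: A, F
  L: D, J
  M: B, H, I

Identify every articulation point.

H

Removing H increases the component count from 1 to 2, so H is a cut vertex.
By contrast removing I leaves 1 component; it is not a cut vertex. No other vertex is a cut vertex either.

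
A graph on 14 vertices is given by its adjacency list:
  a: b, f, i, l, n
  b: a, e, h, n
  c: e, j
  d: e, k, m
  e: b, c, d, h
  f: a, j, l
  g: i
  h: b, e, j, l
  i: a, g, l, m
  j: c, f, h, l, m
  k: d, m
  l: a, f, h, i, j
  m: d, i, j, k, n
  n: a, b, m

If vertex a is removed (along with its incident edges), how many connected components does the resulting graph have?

With a gone, the remaining components are: {b, c, d, e, f, g, h, i, j, k, l, m, n}.
That is 1 component.

1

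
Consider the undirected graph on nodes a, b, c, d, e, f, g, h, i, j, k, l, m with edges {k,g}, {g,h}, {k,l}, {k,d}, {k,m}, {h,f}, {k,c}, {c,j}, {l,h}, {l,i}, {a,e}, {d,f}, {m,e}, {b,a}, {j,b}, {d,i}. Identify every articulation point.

Removing k increases the component count from 1 to 2, so k is a cut vertex.
By contrast removing h leaves 1 component; it is not a cut vertex. No other vertex is a cut vertex either.

k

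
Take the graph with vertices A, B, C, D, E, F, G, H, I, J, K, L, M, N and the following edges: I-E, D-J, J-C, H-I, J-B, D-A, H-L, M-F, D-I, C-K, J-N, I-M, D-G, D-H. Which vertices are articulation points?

C, D, H, I, J, M

Removing C increases the component count from 1 to 2, so C is a cut vertex.
Removing D increases the component count from 1 to 4, so D is a cut vertex.
Removing H increases the component count from 1 to 2, so H is a cut vertex.
Likewise I, J, M are cut vertices.
By contrast removing E leaves 1 component; it is not a cut vertex. No other vertex is a cut vertex either.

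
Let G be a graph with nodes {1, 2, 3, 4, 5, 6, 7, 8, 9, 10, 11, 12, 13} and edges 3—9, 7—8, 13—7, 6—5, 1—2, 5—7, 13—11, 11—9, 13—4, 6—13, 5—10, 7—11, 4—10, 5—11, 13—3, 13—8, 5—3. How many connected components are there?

3

12 is isolated — a component by itself.
Starting from 1 we can reach 1, 2. That is one component of size 2.
Starting from 3 we can reach 3, 4, 5, 6, 7, 8, 9, 10, 11, 13. That is one component of size 10.
Total: 3 components.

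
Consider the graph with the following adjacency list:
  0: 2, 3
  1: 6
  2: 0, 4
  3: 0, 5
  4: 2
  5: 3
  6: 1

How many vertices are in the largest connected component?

5

Starting from 1 we can reach 1, 6. That is one component of size 2.
Starting from 0 we can reach 0, 2, 3, 4, 5. That is one component of size 5.
The largest has 5 vertices.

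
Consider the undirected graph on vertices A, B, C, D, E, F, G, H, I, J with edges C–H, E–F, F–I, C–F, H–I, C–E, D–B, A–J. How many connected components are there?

G is isolated — a component by itself.
Starting from B we can reach B, D. That is one component of size 2.
Starting from A we can reach A, J. That is one component of size 2.
Starting from C we can reach C, E, F, H, I. That is one component of size 5.
Total: 4 components.

4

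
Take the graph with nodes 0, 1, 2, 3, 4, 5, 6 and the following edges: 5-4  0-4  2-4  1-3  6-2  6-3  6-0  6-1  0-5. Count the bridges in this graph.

0

The edges on the cycle 6-1-3-6 are not bridges since each lies on that cycle.
Every edge lies on some cycle, so there are no bridges.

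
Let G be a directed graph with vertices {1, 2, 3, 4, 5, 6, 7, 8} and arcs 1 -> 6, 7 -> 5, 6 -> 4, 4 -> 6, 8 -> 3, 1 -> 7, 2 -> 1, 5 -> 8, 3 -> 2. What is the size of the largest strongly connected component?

6

{1, 2, 3, 5, 7, 8} are all mutually reachable — one SCC of size 6.
{4, 6} are all mutually reachable — one SCC of size 2.
The largest has 6 vertices.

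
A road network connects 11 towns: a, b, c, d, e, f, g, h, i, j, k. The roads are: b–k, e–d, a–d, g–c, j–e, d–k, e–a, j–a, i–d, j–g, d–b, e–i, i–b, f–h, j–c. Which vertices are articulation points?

Removing j increases the component count from 2 to 3, so j is a cut vertex.
By contrast removing h leaves 2 components; it is not a cut vertex. No other vertex is a cut vertex either.

j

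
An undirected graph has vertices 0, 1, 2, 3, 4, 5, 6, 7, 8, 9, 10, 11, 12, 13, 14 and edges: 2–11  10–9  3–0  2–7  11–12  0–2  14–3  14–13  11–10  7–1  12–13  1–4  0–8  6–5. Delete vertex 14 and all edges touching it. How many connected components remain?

With 14 gone, the remaining components are: {5, 6}; {0, 1, 2, 3, 4, 7, 8, 9, 10, 11, 12, 13}.
That is 2 components.

2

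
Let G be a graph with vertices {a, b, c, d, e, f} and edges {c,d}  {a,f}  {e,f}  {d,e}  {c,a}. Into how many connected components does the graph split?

2

b is isolated — a component by itself.
Starting from a we can reach a, c, d, e, f. That is one component of size 5.
Total: 2 components.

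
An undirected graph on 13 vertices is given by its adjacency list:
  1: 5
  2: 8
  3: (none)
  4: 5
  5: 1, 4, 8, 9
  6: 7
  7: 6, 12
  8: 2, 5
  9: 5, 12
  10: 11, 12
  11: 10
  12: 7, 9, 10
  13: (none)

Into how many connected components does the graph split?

3

13 is isolated — a component by itself.
3 is isolated — a component by itself.
Starting from 1 we can reach 1, 2, 4, 5, 6, 7, 8, 9, 10, 11, 12. That is one component of size 11.
Total: 3 components.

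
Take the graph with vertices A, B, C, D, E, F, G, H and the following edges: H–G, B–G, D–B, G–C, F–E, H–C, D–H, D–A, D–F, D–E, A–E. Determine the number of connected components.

Starting from A we can reach A, B, C, D, E, F, G, H. That is one component of size 8.
Total: 1 component.

1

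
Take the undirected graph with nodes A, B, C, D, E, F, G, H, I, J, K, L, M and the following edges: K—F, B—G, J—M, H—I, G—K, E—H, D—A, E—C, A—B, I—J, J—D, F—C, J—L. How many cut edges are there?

The edges on the cycle E-H-I-J-D-A-B-G-K-F-C-E are not bridges since each lies on that cycle.
But removing J—L disconnects J from L; removing M—J disconnects M from J — these are bridges.
That makes 2 bridges.

2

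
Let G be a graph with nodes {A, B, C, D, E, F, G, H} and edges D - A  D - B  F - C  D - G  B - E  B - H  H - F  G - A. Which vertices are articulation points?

B, D, F, H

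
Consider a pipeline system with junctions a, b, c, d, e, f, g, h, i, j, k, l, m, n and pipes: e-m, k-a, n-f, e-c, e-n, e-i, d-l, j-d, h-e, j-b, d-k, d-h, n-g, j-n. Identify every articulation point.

d, e, j, k, n

Removing d increases the component count from 1 to 3, so d is a cut vertex.
Removing e increases the component count from 1 to 4, so e is a cut vertex.
Removing j increases the component count from 1 to 2, so j is a cut vertex.
Likewise k, n are cut vertices.
By contrast removing b leaves 1 component; it is not a cut vertex. No other vertex is a cut vertex either.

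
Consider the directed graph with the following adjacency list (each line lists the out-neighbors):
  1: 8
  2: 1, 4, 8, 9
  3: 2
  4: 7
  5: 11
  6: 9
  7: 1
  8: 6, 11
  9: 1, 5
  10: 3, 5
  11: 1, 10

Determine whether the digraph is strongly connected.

Yes

From 4 we can reach every vertex (1, 2, 3, 4, 5, 6, 7, 8, 9, 10, 11), and every vertex can reach 4 (1, 2, 3, 4, 5, 6, 7, 8, 9, 10, 11). So the whole graph is one strongly connected component.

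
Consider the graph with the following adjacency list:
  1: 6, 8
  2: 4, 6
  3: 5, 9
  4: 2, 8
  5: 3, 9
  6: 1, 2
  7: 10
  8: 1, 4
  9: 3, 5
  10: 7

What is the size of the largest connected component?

5

Starting from 7 we can reach 7, 10. That is one component of size 2.
Starting from 3 we can reach 3, 5, 9. That is one component of size 3.
Starting from 1 we can reach 1, 2, 4, 6, 8. That is one component of size 5.
The largest has 5 vertices.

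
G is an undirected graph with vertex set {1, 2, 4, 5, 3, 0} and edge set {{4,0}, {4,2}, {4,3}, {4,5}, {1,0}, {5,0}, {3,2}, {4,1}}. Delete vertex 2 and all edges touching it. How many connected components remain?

1

With 2 gone, the remaining components are: {0, 1, 3, 4, 5}.
That is 1 component.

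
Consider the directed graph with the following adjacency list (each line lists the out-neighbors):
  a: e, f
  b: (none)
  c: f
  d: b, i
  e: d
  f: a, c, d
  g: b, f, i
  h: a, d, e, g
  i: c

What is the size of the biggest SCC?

{a, c, d, e, f, i} are all mutually reachable — one SCC of size 6.
{g} is an SCC by itself.
{h} is an SCC by itself.
{b} is an SCC by itself.
The largest has 6 vertices.

6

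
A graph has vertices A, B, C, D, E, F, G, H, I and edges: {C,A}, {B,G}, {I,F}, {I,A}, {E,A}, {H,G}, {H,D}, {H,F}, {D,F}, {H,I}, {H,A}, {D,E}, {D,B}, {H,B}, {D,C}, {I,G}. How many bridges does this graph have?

The edges on the cycle D-C-A-E-D are not bridges since each lies on that cycle.
Every edge lies on some cycle, so there are no bridges.

0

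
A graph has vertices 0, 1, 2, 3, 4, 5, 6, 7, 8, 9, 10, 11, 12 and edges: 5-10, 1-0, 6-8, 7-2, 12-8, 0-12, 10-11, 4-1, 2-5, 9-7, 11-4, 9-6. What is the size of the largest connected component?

3 is isolated — a component by itself.
Starting from 0 we can reach 0, 1, 2, 4, 5, 6, 7, 8, 9, 10, 11, 12. That is one component of size 12.
The largest has 12 vertices.

12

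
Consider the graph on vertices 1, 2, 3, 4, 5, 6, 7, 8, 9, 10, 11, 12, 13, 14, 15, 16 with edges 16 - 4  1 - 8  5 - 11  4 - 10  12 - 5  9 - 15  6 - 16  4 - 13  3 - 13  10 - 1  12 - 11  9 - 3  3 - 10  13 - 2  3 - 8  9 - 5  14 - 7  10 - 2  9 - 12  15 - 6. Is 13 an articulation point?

No

Deleting 13 leaves 2 components (was 2), so 13 is not a cut vertex.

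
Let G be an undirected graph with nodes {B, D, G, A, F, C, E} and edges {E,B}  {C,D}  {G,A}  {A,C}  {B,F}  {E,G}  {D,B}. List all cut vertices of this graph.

Removing B increases the component count from 1 to 2, so B is a cut vertex.
By contrast removing D leaves 1 component; it is not a cut vertex. No other vertex is a cut vertex either.

B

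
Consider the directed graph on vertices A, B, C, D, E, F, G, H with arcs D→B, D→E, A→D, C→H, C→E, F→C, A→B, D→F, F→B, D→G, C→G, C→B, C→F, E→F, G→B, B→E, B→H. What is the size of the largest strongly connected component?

{B, C, E, F, G} are all mutually reachable — one SCC of size 5.
{A} is an SCC by itself.
{H} is an SCC by itself.
{D} is an SCC by itself.
The largest has 5 vertices.

5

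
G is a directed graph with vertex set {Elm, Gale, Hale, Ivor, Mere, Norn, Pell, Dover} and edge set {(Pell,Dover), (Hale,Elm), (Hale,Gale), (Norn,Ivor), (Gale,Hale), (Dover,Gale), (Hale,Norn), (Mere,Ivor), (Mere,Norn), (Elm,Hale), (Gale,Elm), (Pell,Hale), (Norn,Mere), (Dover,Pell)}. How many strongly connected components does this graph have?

{Elm, Gale, Hale} are all mutually reachable — one SCC of size 3.
{Mere, Norn} are all mutually reachable — one SCC of size 2.
{Pell, Dover} are all mutually reachable — one SCC of size 2.
{Ivor} is an SCC by itself.
That gives 4 strongly connected components.

4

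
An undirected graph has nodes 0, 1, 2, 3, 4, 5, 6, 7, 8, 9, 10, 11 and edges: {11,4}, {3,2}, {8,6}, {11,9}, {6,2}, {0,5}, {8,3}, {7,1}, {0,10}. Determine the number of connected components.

4

Starting from 1 we can reach 1, 7. That is one component of size 2.
Starting from 0 we can reach 0, 5, 10. That is one component of size 3.
Starting from 4 we can reach 4, 9, 11. That is one component of size 3.
Starting from 2 we can reach 2, 3, 6, 8. That is one component of size 4.
Total: 4 components.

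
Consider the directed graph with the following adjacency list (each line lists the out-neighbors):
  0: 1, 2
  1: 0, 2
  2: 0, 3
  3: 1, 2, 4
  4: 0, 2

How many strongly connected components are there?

{0, 1, 2, 3, 4} are all mutually reachable — one SCC of size 5.
That gives 1 strongly connected component.

1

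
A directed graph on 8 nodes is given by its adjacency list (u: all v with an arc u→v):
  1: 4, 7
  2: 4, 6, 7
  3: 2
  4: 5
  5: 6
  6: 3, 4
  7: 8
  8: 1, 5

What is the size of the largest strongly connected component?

8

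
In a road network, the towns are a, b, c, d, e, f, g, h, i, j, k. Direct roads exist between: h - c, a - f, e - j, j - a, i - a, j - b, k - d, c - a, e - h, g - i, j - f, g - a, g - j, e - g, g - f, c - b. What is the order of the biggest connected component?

Starting from d we can reach d, k. That is one component of size 2.
Starting from a we can reach a, b, c, e, f, g, h, i, j. That is one component of size 9.
The largest has 9 vertices.

9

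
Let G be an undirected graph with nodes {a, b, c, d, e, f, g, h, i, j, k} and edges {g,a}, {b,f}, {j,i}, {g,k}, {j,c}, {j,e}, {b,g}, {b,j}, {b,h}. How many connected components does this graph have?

d is isolated — a component by itself.
Starting from a we can reach a, b, c, e, f, g, h, i, j, k. That is one component of size 10.
Total: 2 components.

2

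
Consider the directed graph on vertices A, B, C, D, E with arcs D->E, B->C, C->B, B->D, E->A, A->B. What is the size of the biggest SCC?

{A, B, C, D, E} are all mutually reachable — one SCC of size 5.
The largest has 5 vertices.

5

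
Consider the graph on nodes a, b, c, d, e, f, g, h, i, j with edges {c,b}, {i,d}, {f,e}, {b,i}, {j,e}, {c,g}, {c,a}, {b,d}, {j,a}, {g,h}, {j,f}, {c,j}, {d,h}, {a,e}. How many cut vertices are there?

1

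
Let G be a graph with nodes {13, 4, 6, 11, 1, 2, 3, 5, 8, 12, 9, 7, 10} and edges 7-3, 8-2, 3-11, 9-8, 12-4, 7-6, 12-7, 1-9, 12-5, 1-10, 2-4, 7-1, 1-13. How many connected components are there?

1

Starting from 1 we can reach 1, 2, 3, 4, 5, 6, 7, 8, 9, 10, 11, 12, 13. That is one component of size 13.
Total: 1 component.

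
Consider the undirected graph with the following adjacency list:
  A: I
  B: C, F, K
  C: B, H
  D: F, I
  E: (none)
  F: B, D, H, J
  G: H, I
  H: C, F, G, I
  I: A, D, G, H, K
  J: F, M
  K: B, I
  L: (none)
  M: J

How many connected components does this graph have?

E is isolated — a component by itself.
L is isolated — a component by itself.
Starting from A we can reach A, B, C, D, F, G, H, I, J, K, M. That is one component of size 11.
Total: 3 components.

3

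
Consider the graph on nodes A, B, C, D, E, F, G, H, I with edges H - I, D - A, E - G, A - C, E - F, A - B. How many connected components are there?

Starting from H we can reach H, I. That is one component of size 2.
Starting from E we can reach E, F, G. That is one component of size 3.
Starting from A we can reach A, B, C, D. That is one component of size 4.
Total: 3 components.

3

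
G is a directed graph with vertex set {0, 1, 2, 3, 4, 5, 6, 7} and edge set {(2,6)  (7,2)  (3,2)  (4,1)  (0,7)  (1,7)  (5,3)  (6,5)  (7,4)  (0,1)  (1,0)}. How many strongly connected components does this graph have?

2

{0, 1, 4, 7} are all mutually reachable — one SCC of size 4.
{2, 3, 5, 6} are all mutually reachable — one SCC of size 4.
That gives 2 strongly connected components.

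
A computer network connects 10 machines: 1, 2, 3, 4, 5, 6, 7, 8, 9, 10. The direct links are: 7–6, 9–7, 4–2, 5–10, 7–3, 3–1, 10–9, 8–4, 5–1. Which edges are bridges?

2-4, 4-8, 6-7

The edges on the cycle 5-10-9-7-3-1-5 are not bridges since each lies on that cycle.
But removing 4–2 disconnects 4 from 2; removing 7–6 disconnects 7 from 6; removing 4–8 disconnects 4 from 8 — these are bridges.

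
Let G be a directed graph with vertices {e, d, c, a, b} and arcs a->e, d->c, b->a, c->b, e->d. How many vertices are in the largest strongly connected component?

5

{a, b, c, d, e} are all mutually reachable — one SCC of size 5.
The largest has 5 vertices.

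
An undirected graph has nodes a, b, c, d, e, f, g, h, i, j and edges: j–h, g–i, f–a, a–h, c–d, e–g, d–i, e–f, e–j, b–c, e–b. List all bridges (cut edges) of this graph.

none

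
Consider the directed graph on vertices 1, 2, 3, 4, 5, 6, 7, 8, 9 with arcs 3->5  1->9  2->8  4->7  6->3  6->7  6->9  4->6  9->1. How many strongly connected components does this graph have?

8

{1, 9} are all mutually reachable — one SCC of size 2.
{6} is an SCC by itself.
{3} is an SCC by itself.
{5} is an SCC by itself.
{2} is an SCC by itself.
(and 3 more singleton SCCs)
That gives 8 strongly connected components.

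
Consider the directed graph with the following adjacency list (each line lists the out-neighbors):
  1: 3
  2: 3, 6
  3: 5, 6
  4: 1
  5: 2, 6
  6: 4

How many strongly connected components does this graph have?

{1, 2, 3, 4, 5, 6} are all mutually reachable — one SCC of size 6.
That gives 1 strongly connected component.

1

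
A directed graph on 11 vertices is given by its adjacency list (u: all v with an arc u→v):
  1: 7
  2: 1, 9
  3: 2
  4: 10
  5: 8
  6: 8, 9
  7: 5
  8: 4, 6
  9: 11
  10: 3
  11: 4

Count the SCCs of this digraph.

{1, 2, 3, 4, 5, 6, 7, 8, 9, 10, 11} are all mutually reachable — one SCC of size 11.
That gives 1 strongly connected component.

1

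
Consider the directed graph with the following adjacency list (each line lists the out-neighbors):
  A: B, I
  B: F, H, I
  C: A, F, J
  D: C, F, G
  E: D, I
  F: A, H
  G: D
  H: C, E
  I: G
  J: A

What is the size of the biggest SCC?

{A, B, C, D, E, F, G, H, I, J} are all mutually reachable — one SCC of size 10.
The largest has 10 vertices.

10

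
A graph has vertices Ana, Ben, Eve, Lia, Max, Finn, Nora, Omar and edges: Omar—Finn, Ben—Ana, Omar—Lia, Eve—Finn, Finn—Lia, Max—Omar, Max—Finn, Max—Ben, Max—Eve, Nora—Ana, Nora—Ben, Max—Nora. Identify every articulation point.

Max

Removing Max increases the component count from 1 to 2, so Max is a cut vertex.
By contrast removing Finn leaves 1 component; it is not a cut vertex. No other vertex is a cut vertex either.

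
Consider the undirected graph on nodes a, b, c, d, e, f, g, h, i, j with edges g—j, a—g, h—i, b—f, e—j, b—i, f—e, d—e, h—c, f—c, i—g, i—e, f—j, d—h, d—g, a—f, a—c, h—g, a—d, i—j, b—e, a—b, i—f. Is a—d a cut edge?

After removing a—d, the path a-g-d still connects them, so the edge is not a bridge.

No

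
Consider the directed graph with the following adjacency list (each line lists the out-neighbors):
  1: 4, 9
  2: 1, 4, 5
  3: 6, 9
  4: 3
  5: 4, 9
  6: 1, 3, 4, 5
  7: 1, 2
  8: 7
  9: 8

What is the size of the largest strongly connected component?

{1, 2, 3, 4, 5, 6, 7, 8, 9} are all mutually reachable — one SCC of size 9.
The largest has 9 vertices.

9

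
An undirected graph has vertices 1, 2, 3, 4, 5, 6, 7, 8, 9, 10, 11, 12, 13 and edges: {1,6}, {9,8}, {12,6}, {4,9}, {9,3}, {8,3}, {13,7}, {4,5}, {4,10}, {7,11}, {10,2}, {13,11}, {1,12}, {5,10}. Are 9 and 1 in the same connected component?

No

The component containing 9 is {2, 3, 4, 5, 8, 9, 10}, and 1 is not in it.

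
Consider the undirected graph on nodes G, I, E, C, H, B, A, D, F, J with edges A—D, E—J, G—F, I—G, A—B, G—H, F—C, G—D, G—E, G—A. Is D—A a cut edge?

No

After removing D—A, the path D-G-A still connects them, so the edge is not a bridge.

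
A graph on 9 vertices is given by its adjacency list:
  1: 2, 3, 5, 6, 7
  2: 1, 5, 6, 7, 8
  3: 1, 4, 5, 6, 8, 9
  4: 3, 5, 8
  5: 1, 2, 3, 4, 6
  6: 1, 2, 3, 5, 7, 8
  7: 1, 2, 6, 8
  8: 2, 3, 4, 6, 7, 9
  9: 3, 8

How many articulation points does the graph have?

Removing 9, for instance, still leaves 1 component. No single vertex removal increases the component count — the graph has no articulation points.

0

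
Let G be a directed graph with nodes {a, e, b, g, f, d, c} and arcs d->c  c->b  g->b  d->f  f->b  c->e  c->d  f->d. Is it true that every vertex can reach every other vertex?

No

There is no directed path from b to f, so the graph is not strongly connected.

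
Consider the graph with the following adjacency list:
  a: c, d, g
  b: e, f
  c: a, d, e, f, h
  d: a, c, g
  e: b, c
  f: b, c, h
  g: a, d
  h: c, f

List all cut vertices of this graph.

c

Removing c increases the component count from 1 to 2, so c is a cut vertex.
By contrast removing b leaves 1 component; it is not a cut vertex. No other vertex is a cut vertex either.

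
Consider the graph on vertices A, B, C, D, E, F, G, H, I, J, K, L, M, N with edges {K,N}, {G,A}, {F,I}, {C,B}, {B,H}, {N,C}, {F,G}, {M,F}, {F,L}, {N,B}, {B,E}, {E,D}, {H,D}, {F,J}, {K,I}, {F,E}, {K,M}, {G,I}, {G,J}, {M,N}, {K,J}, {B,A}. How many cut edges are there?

1

The edges on the cycle F-G-I-F are not bridges since each lies on that cycle.
But removing L—F disconnects L from F — this is a bridge.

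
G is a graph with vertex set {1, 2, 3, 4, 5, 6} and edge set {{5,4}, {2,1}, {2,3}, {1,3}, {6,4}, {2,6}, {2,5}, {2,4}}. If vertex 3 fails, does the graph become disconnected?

Deleting 3 leaves 1 component (was 1) (its neighbors 1, 2 remain connected to each other), so 3 is not a cut vertex.

No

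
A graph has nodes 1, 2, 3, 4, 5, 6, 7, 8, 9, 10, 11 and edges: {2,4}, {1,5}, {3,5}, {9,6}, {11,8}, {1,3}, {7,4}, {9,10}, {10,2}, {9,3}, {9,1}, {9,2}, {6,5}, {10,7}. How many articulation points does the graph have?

Removing 9 increases the component count from 2 to 3, so 9 is a cut vertex.
By contrast removing 10 leaves 2 components; it is not a cut vertex. No other vertex is a cut vertex either.

1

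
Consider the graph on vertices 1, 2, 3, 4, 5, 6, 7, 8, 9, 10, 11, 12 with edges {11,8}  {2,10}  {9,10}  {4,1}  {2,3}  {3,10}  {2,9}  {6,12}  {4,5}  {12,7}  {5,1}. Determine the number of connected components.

4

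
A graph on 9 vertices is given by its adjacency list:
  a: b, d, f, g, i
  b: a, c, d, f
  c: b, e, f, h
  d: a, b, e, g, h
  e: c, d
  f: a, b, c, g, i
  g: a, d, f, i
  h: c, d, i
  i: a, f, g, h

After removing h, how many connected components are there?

With h gone, the remaining components are: {a, b, c, d, e, f, g, i}.
That is 1 component.

1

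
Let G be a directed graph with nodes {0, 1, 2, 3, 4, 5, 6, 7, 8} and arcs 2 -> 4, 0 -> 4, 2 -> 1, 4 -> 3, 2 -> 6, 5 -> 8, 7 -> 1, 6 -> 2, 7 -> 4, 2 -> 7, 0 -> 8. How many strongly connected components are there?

8

{2, 6} are all mutually reachable — one SCC of size 2.
{4} is an SCC by itself.
{3} is an SCC by itself.
{5} is an SCC by itself.
{0} is an SCC by itself.
(and 3 more singleton SCCs)
That gives 8 strongly connected components.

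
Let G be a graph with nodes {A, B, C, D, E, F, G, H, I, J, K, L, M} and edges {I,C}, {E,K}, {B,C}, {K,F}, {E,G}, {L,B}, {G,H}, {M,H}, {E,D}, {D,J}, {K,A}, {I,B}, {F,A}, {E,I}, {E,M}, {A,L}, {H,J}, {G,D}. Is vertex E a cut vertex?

Deleting E raises the number of components from 1 to 2, so E is a cut vertex.

Yes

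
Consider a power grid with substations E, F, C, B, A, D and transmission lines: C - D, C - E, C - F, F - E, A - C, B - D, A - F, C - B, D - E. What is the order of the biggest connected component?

6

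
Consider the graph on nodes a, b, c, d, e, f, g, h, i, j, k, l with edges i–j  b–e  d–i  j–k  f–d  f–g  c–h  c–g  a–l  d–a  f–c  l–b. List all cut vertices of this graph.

Removing a increases the component count from 1 to 2, so a is a cut vertex.
Removing b increases the component count from 1 to 2, so b is a cut vertex.
Removing c increases the component count from 1 to 2, so c is a cut vertex.
Likewise d, f, i, j, l are cut vertices.
By contrast removing k leaves 1 component; it is not a cut vertex. No other vertex is a cut vertex either.

a, b, c, d, f, i, j, l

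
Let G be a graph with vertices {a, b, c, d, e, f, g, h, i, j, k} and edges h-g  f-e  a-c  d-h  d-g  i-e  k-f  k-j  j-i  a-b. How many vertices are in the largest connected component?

Starting from d we can reach d, g, h. That is one component of size 3.
Starting from a we can reach a, b, c. That is one component of size 3.
Starting from e we can reach e, f, i, j, k. That is one component of size 5.
The largest has 5 vertices.

5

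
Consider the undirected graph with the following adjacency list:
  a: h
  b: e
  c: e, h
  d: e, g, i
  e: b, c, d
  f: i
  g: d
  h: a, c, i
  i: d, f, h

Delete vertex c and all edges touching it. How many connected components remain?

1

With c gone, the remaining components are: {a, b, d, e, f, g, h, i}.
That is 1 component.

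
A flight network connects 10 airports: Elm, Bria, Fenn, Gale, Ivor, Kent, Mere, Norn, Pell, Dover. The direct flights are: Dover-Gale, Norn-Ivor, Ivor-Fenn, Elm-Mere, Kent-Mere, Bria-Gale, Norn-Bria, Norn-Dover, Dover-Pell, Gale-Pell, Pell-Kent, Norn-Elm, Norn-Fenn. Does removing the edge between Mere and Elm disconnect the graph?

No

After removing Mere-Elm, the path Mere-Kent-Pell-Dover-Norn-Elm still connects them, so the edge is not a bridge.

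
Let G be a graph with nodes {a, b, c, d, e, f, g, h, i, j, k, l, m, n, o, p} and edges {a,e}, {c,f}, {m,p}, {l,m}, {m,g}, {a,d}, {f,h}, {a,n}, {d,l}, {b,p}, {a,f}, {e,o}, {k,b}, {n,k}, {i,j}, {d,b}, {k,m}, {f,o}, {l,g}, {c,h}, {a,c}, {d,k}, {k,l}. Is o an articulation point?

No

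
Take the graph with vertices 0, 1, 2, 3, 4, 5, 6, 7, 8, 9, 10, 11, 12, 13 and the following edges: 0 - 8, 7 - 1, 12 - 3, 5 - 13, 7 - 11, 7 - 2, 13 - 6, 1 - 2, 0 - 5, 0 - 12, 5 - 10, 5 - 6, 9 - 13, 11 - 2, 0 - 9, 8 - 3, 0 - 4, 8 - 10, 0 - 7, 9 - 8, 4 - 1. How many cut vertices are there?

1

Removing 0 increases the component count from 1 to 2, so 0 is a cut vertex.
By contrast removing 8 leaves 1 component; it is not a cut vertex. No other vertex is a cut vertex either.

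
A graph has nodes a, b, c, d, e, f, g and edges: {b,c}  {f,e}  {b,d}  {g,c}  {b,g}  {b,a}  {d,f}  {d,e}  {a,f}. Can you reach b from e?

Yes

From e we can reach a, b, c, d, e, f, g, which includes b.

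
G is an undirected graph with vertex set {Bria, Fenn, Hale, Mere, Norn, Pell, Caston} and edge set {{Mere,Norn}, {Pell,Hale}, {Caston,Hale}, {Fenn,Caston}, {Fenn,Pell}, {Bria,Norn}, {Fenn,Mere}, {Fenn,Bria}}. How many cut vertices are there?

1

Removing Fenn increases the component count from 1 to 2, so Fenn is a cut vertex.
By contrast removing Mere leaves 1 component; it is not a cut vertex. No other vertex is a cut vertex either.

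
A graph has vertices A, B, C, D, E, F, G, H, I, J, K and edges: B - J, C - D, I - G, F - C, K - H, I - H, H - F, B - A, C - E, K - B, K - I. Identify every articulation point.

B, C, F, H, I, K

Removing B increases the component count from 1 to 3, so B is a cut vertex.
Removing C increases the component count from 1 to 3, so C is a cut vertex.
Removing F increases the component count from 1 to 2, so F is a cut vertex.
Likewise H, I, K are cut vertices.
By contrast removing E leaves 1 component; it is not a cut vertex. No other vertex is a cut vertex either.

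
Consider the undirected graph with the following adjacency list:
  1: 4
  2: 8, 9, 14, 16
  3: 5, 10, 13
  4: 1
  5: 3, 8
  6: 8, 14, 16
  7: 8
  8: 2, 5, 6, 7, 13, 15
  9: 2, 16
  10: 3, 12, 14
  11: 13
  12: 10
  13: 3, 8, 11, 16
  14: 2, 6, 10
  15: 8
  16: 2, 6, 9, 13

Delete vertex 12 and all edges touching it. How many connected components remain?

With 12 gone, the remaining components are: {1, 4}; {2, 3, 5, 6, 7, 8, 9, 10, 11, 13, 14, 15, 16}.
That is 2 components.

2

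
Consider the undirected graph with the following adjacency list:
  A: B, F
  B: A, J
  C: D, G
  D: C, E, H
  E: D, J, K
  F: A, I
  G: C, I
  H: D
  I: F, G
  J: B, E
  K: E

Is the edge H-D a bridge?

Yes

Removing H-D leaves no path between H and D: the component count goes from 1 to 2. So it is a bridge.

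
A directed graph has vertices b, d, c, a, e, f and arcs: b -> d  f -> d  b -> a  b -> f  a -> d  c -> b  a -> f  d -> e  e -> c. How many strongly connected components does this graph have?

{a, b, c, d, e, f} are all mutually reachable — one SCC of size 6.
That gives 1 strongly connected component.

1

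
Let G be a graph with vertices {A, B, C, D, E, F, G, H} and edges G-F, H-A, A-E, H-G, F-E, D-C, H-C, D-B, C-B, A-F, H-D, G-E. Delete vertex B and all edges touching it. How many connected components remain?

1

With B gone, the remaining components are: {A, C, D, E, F, G, H}.
That is 1 component.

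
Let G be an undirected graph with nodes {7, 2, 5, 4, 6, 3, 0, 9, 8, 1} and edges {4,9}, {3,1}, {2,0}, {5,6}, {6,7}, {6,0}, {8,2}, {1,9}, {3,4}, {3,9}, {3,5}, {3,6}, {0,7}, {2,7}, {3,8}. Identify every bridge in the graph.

The edges on the cycle 3-4-9-3 are not bridges since each lies on that cycle.
Every edge lies on some cycle, so there are no bridges.

none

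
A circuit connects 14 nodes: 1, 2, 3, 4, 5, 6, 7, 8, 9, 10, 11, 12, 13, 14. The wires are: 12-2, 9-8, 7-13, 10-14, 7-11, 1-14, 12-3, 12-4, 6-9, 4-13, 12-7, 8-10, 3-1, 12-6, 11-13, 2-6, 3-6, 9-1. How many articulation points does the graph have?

Removing 12 increases the component count from 2 to 3, so 12 is a cut vertex.
By contrast removing 8 leaves 2 components; it is not a cut vertex. No other vertex is a cut vertex either.

1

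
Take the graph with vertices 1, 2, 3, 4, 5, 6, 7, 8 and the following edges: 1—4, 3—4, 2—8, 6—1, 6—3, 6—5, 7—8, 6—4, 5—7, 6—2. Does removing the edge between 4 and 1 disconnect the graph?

After removing 4—1, the path 4-6-1 still connects them, so the edge is not a bridge.

No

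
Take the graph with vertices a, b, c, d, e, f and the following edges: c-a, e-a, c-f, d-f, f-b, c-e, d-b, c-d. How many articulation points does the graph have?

Removing c increases the component count from 1 to 2, so c is a cut vertex.
By contrast removing d leaves 1 component; it is not a cut vertex. No other vertex is a cut vertex either.

1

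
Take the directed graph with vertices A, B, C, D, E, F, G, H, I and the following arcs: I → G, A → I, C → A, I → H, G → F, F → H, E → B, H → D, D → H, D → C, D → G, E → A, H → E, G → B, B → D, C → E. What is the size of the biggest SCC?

9

{A, B, C, D, E, F, G, H, I} are all mutually reachable — one SCC of size 9.
The largest has 9 vertices.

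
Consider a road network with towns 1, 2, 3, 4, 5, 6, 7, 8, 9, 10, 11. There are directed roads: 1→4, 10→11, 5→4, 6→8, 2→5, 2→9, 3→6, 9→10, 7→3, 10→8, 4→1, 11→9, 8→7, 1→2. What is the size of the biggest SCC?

4

{3, 6, 7, 8} are all mutually reachable — one SCC of size 4.
{1, 2, 4, 5} are all mutually reachable — one SCC of size 4.
{9, 10, 11} are all mutually reachable — one SCC of size 3.
The largest has 4 vertices.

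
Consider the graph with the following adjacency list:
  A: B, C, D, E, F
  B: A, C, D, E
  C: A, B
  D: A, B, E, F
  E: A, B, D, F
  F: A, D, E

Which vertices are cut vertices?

Removing E, for instance, still leaves 1 component. No single vertex removal increases the component count — the graph has no articulation points.

none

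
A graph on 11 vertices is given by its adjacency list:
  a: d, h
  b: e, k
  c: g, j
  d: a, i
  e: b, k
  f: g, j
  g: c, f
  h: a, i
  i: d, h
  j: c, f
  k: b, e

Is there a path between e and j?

No

The component containing e is {b, e, k}, and j is not in it.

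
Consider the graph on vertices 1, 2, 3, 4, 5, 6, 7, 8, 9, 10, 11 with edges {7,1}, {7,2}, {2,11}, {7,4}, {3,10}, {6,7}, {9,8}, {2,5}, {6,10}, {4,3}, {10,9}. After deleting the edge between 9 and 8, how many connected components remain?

Before removal there is 1 component.
9-8 is a bridge — removing it separates 9's side from 8's side.
After removal: 2 components.

2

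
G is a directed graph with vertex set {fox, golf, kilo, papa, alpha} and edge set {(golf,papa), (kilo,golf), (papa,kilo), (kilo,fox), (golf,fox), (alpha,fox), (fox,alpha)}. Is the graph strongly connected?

No

There is no directed path from fox to papa, so the graph is not strongly connected.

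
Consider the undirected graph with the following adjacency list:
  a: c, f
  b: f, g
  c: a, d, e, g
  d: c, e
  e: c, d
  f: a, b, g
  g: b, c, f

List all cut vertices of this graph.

c

Removing c increases the component count from 1 to 2, so c is a cut vertex.
By contrast removing g leaves 1 component; it is not a cut vertex. No other vertex is a cut vertex either.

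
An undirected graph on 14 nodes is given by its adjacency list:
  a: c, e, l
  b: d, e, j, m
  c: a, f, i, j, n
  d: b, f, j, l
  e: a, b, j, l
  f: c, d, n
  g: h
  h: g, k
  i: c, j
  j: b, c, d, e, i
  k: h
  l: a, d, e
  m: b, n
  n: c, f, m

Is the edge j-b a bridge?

No

After removing j-b, the path j-e-b still connects them, so the edge is not a bridge.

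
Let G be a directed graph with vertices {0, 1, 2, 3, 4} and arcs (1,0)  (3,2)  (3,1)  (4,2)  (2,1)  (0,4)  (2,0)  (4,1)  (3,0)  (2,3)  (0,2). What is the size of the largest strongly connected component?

{0, 1, 2, 3, 4} are all mutually reachable — one SCC of size 5.
The largest has 5 vertices.

5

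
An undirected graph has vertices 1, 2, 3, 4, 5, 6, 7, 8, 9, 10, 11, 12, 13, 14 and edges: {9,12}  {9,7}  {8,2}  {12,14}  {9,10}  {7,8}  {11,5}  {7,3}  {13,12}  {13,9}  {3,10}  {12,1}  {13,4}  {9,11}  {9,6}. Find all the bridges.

1-12, 11-5, 11-9, 12-14, 13-4, 2-8, 6-9, 7-8

The edges on the cycle 9-7-3-10-9 are not bridges since each lies on that cycle.
But removing 8—7 disconnects 8 from 7; removing 9—6 disconnects 9 from 6; removing 11—5 disconnects 11 from 5; removing 8—2 disconnects 8 from 2 — these are bridges.
In total 8 edges are bridges.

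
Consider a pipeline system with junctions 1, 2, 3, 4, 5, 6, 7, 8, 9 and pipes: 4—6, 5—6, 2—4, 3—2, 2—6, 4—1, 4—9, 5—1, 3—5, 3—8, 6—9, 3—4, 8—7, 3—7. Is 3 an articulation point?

Deleting 3 raises the number of components from 1 to 2, so 3 is a cut vertex.

Yes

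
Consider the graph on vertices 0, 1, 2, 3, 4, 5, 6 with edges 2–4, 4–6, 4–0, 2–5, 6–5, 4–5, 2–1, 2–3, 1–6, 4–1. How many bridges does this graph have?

2

The edges on the cycle 2-4-1-6-5-2 are not bridges since each lies on that cycle.
But removing 3–2 disconnects 3 from 2; removing 0–4 disconnects 0 from 4 — these are bridges.
That makes 2 bridges.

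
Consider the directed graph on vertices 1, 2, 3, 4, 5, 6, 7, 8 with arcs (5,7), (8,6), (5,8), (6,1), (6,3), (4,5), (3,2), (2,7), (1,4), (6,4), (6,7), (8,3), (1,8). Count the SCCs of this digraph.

4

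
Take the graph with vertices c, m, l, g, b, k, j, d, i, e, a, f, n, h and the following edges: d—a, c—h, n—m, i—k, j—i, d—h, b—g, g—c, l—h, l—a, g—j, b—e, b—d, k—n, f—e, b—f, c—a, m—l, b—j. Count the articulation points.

Removing b increases the component count from 1 to 2, so b is a cut vertex.
By contrast removing m leaves 1 component; it is not a cut vertex. No other vertex is a cut vertex either.

1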